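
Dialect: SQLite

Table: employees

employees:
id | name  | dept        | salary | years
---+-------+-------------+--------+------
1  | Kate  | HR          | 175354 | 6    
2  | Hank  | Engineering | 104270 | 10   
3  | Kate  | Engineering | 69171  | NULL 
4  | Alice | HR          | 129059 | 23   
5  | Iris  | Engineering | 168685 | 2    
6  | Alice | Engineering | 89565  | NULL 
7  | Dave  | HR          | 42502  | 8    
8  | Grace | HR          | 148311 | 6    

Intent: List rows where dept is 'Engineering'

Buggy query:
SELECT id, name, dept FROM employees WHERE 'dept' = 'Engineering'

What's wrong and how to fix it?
Bug: 'dept' in single quotes is a string literal, not the column; the comparison is literal-vs-literal and never true

Fix: Reference the column as dept without single quotes

Corrected query:
SELECT id, name, dept FROM employees WHERE dept = 'Engineering'

Result:
id | name  | dept       
---+-------+------------
2  | Hank  | Engineering
3  | Kate  | Engineering
5  | Iris  | Engineering
6  | Alice | Engineering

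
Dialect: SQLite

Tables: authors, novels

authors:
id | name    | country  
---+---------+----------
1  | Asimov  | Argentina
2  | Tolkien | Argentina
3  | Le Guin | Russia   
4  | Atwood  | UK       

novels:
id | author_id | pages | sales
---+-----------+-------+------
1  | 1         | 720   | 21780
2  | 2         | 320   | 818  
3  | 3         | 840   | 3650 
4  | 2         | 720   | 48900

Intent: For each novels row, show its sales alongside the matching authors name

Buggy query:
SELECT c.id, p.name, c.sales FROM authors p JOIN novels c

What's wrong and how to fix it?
Bug: Missing join condition: each novels row is matched to all authors rows instead of just its own

Fix: Add ON c.author_id = p.id to the JOIN

Corrected query:
SELECT c.id, p.name, c.sales FROM authors p JOIN novels c ON c.author_id = p.id

Result:
id | name    | sales
---+---------+------
1  | Asimov  | 21780
2  | Tolkien | 818  
3  | Le Guin | 3650 
4  | Tolkien | 48900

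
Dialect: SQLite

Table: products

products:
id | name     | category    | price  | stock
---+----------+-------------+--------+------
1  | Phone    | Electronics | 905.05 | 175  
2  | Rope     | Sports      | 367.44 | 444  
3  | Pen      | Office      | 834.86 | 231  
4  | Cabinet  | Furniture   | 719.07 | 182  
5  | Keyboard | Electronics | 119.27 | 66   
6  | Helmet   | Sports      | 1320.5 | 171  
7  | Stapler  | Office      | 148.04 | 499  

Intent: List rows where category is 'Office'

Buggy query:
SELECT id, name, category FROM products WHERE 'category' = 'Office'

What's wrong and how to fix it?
Bug: 'category' in single quotes is a string literal, not the column; the comparison is literal-vs-literal and never true

Fix: Reference the column as category without single quotes

Corrected query:
SELECT id, name, category FROM products WHERE category = 'Office'

Result:
id | name    | category
---+---------+---------
3  | Pen     | Office  
7  | Stapler | Office  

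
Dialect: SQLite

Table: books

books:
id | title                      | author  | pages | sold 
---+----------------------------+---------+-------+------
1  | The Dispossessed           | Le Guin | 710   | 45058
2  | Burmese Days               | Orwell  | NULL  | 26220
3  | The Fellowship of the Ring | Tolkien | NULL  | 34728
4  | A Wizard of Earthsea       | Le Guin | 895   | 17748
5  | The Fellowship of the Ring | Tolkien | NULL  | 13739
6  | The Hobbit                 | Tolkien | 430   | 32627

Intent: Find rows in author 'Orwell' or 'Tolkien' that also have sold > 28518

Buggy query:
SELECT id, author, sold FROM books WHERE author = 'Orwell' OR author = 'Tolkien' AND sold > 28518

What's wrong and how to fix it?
Bug: Without parentheses, AND is evaluated before OR, so the sold filter only applies to the 'Tolkien' branch

Fix: Group the OR with parentheses (or use IN), then AND the threshold

Corrected query:
SELECT id, author, sold FROM books WHERE (author = 'Orwell' OR author = 'Tolkien') AND sold > 28518

Result:
id | author  | sold 
---+---------+------
3  | Tolkien | 34728
6  | Tolkien | 32627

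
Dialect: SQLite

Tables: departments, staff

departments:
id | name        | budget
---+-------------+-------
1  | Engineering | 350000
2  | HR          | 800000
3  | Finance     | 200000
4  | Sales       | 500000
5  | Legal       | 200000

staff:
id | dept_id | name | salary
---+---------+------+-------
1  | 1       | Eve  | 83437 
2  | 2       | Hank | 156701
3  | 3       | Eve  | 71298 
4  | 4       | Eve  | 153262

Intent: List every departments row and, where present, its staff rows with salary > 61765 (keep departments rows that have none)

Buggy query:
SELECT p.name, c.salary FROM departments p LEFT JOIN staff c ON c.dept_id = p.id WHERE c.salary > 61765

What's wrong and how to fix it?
Bug: Filtering c.salary in WHERE discards the NULL rows produced by LEFT JOIN, turning it into an inner join

Fix: Put 'c.salary > 61765' in the JOIN's ON clause instead of WHERE

Corrected query:
SELECT p.name, c.salary FROM departments p LEFT JOIN staff c ON c.dept_id = p.id AND c.salary > 61765

Result:
name        | salary
------------+-------
Engineering | 83437 
HR          | 156701
Finance     | 71298 
Sales       | 153262
Legal       | NULL  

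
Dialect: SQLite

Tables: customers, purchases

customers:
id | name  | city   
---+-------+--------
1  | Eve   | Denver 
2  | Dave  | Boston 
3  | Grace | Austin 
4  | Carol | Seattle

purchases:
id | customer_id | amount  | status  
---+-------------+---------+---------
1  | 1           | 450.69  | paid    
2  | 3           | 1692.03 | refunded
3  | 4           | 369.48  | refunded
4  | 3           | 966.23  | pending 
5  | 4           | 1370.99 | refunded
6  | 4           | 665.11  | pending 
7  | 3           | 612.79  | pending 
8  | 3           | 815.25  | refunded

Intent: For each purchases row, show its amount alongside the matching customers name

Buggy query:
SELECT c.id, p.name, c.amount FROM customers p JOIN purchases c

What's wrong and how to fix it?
Bug: Missing join condition: each purchases row is matched to all customers rows instead of just its own

Fix: Add ON c.customer_id = p.id to the JOIN

Corrected query:
SELECT c.id, p.name, c.amount FROM customers p JOIN purchases c ON c.customer_id = p.id

Result:
id | name  | amount 
---+-------+--------
1  | Eve   | 450.69 
2  | Grace | 1692.03
3  | Carol | 369.48 
4  | Grace | 966.23 
5  | Carol | 1370.99
6  | Carol | 665.11 
7  | Grace | 612.79 
8  | Grace | 815.25 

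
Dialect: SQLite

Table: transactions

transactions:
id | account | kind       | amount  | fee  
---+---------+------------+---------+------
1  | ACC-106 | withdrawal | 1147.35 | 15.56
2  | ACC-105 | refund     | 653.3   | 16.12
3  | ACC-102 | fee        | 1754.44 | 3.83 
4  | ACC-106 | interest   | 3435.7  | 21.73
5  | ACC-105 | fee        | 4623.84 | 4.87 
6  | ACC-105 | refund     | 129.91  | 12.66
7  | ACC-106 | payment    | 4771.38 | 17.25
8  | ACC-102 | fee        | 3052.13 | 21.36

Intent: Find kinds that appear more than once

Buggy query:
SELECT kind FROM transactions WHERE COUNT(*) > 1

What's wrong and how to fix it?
Bug: WHERE can't reference COUNT(*); aggregates are computed after WHERE

Fix: Group first, then use HAVING for the count condition

Corrected query:
SELECT kind FROM transactions GROUP BY kind HAVING COUNT(*) > 1

Result:
kind  
------
fee   
refund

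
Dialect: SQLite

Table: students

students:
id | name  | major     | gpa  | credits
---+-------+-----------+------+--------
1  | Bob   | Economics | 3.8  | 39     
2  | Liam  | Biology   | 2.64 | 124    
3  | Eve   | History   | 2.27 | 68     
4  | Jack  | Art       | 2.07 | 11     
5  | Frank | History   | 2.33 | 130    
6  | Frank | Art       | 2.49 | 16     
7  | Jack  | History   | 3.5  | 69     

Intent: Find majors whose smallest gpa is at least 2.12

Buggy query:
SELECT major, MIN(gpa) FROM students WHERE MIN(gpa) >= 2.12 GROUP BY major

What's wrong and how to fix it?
Bug: Aggregates like MIN are computed per group after WHERE runs

Fix: Use HAVING for the per-group MIN condition

Corrected query:
SELECT major, MIN(gpa) FROM students GROUP BY major HAVING MIN(gpa) >= 2.12

Result:
major     | MIN(gpa)
----------+---------
Biology   | 2.64    
Economics | 3.8     
History   | 2.27    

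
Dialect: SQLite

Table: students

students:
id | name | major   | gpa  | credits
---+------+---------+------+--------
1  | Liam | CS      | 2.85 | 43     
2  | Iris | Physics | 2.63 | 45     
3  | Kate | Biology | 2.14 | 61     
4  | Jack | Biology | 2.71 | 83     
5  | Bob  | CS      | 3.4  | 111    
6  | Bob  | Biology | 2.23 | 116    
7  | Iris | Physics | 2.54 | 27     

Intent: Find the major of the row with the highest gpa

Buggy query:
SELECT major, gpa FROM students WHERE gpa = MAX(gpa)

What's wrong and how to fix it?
Bug: MAX(gpa) is an aggregate and cannot be used directly in WHERE

Fix: Wrap MAX in a scalar subquery so WHERE compares against a single value

Corrected query:
SELECT major, gpa FROM students WHERE gpa = (SELECT MAX(gpa) FROM students)

Result:
major | gpa
------+----
CS    | 3.4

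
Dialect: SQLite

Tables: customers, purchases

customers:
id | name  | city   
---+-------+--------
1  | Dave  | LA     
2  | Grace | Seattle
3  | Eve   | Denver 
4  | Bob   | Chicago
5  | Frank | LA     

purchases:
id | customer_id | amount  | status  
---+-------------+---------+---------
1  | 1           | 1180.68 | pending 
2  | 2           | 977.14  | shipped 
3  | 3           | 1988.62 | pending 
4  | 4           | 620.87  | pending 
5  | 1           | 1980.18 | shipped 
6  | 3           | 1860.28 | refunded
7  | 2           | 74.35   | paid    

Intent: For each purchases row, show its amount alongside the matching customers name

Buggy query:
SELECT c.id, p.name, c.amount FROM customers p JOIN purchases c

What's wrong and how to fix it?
Bug: JOIN with no ON clause produces a cartesian product; every purchases row pairs with every customers row

Fix: Specify the join condition linking the foreign key to the parent id

Corrected query:
SELECT c.id, p.name, c.amount FROM customers p JOIN purchases c ON c.customer_id = p.id

Result:
id | name  | amount 
---+-------+--------
1  | Dave  | 1180.68
2  | Grace | 977.14 
3  | Eve   | 1988.62
4  | Bob   | 620.87 
5  | Dave  | 1980.18
6  | Eve   | 1860.28
7  | Grace | 74.35  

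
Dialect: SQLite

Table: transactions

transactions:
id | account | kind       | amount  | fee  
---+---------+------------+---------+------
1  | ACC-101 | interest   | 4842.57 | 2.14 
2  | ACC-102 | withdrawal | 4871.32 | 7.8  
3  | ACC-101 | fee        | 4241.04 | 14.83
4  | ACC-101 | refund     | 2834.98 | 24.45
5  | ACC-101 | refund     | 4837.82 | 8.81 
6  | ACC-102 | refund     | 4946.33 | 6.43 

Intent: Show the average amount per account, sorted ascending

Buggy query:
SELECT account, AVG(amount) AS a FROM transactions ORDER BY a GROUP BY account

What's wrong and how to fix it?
Bug: GROUP BY must precede ORDER BY

Fix: Move ORDER BY to the end, after GROUP BY

Corrected query:
SELECT account, AVG(amount) AS a FROM transactions GROUP BY account ORDER BY a

Result:
account | a        
--------+----------
ACC-101 | 4189.1025
ACC-102 | 4908.825 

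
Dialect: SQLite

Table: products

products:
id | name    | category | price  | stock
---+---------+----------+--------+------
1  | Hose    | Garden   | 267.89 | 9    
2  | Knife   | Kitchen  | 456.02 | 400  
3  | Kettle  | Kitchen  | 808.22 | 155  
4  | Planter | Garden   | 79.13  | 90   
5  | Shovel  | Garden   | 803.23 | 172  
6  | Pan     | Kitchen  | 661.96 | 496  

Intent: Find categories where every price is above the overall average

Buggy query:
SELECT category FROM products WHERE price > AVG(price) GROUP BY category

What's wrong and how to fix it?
Bug: AVG() is an aggregate; it can't sit directly in WHERE

Fix: Use a subquery for AVG and a HAVING MIN(...) filter so the condition holds for every row in the group

Corrected query:
SELECT category FROM products GROUP BY category HAVING MIN(price) > (SELECT AVG(price) FROM products)

Result:
(no rows)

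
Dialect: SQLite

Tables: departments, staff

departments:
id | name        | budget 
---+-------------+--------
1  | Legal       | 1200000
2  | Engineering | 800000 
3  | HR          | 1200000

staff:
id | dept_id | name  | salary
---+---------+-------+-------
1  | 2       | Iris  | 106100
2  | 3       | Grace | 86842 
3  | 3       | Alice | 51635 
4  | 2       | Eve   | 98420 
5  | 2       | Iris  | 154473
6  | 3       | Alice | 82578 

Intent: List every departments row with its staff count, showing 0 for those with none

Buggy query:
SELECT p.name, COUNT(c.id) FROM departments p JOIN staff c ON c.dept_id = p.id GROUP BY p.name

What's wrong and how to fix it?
Bug: An inner join excludes parents with zero children

Fix: Switch to LEFT JOIN to retain unmatched parent rows

Corrected query:
SELECT p.name, COUNT(c.id) FROM departments p LEFT JOIN staff c ON c.dept_id = p.id GROUP BY p.name

Result:
name        | COUNT(c.id)
------------+------------
Engineering | 3          
HR          | 3          
Legal       | 0          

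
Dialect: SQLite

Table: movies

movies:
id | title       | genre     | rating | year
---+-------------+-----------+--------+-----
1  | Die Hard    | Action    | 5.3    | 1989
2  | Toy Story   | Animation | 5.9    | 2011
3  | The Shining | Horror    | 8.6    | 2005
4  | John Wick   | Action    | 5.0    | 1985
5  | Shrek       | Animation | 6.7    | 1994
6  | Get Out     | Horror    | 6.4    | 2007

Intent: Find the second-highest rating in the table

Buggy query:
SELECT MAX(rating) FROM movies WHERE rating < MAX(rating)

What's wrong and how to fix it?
Bug: MAX(rating) on the right of the comparison is an aggregate-in-WHERE error

Fix: Compute the overall MAX in a subquery, then take MAX of rows below it

Corrected query:
SELECT MAX(rating) FROM movies WHERE rating < (SELECT MAX(rating) FROM movies)

Result:
MAX(rating)
-----------
6.7        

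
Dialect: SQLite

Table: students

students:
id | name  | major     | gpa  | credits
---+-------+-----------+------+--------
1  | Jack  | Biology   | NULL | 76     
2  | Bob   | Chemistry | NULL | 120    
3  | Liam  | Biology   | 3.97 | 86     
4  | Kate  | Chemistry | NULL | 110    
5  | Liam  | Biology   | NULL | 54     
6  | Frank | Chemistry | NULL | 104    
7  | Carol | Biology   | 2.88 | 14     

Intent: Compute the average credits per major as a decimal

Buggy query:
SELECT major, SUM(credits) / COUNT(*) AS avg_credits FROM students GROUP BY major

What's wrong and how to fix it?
Bug: SUM(credits) and COUNT(*) are both integers; the division truncates the fractional part

Fix: Multiply by 1.0 (or CAST to REAL) to force floating-point division

Corrected query:
SELECT major, SUM(credits) * 1.0 / COUNT(*) AS avg_credits FROM students GROUP BY major

Result:
major     | avg_credits
----------+------------
Biology   | 57.5       
Chemistry | 111.333333 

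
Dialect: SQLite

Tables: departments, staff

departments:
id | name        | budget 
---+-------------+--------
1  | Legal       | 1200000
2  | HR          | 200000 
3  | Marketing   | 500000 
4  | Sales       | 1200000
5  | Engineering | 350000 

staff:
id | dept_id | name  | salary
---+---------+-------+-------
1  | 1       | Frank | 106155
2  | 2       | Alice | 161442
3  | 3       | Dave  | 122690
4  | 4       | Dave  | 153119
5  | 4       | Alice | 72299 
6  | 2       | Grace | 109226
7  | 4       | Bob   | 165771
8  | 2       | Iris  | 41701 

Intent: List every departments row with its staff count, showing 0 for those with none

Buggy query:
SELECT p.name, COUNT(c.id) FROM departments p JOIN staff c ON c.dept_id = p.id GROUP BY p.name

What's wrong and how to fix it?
Bug: An inner join excludes parents with zero children

Fix: Use LEFT JOIN so parents without children still appear (COUNT(c.id) gives 0)

Corrected query:
SELECT p.name, COUNT(c.id) FROM departments p LEFT JOIN staff c ON c.dept_id = p.id GROUP BY p.name

Result:
name        | COUNT(c.id)
------------+------------
Engineering | 0          
HR          | 3          
Legal       | 1          
Marketing   | 1          
Sales       | 3          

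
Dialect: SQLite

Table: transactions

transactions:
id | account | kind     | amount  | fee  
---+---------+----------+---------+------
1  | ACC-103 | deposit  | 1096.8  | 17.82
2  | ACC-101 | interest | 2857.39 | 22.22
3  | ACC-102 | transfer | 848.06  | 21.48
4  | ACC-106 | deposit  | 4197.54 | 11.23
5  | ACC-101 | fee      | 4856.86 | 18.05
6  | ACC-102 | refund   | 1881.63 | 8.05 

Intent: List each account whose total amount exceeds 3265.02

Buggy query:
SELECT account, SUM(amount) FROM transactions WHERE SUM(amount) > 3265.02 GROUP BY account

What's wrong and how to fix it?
Bug: WHERE runs before GROUP BY, so aggregates aren't available there

Fix: Use HAVING (which filters groups after aggregation) instead of WHERE

Corrected query:
SELECT account, SUM(amount) FROM transactions GROUP BY account HAVING SUM(amount) > 3265.02

Result:
account | SUM(amount)
--------+------------
ACC-101 | 7714.25    
ACC-106 | 4197.54    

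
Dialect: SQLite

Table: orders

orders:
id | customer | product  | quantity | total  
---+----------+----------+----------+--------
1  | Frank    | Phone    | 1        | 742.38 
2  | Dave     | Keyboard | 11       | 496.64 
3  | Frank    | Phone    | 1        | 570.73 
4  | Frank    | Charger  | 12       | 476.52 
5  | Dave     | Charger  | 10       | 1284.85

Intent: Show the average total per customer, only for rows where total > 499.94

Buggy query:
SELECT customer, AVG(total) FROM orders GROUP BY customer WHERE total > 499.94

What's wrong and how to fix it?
Bug: Row-level WHERE must come before GROUP BY in the clause order

Fix: Move the WHERE clause before GROUP BY

Corrected query:
SELECT customer, AVG(total) FROM orders WHERE total > 499.94 GROUP BY customer

Result:
customer | AVG(total)
---------+-----------
Dave     | 1284.85   
Frank    | 656.555   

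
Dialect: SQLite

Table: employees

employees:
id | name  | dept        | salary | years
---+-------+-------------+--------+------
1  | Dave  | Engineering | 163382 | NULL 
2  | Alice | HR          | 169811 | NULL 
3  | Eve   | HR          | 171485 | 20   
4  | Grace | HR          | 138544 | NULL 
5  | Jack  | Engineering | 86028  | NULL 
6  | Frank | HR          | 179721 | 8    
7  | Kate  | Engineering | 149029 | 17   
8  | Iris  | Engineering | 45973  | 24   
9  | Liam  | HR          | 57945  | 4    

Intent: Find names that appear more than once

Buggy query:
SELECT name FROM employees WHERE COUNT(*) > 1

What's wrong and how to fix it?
Bug: WHERE can't reference COUNT(*); aggregates are computed after WHERE

Fix: GROUP BY name, then filter groups with HAVING COUNT(*) > 1

Corrected query:
SELECT name FROM employees GROUP BY name HAVING COUNT(*) > 1

Result:
(no rows)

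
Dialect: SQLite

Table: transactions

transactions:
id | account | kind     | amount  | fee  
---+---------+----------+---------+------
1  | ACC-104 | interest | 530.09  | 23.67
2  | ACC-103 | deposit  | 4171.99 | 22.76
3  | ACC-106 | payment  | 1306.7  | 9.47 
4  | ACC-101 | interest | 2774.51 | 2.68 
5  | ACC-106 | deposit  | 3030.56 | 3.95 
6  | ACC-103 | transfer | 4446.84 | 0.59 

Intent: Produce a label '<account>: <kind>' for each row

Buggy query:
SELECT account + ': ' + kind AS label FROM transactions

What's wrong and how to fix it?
Bug: SQLite uses || for string concatenation; + coerces text to numbers (yielding 0)

Fix: Replace + with || to concatenate text

Corrected query:
SELECT account || ': ' || kind AS label FROM transactions

Result:
label            
-----------------
ACC-104: interest
ACC-103: deposit 
ACC-106: payment 
ACC-101: interest
ACC-106: deposit 
ACC-103: transfer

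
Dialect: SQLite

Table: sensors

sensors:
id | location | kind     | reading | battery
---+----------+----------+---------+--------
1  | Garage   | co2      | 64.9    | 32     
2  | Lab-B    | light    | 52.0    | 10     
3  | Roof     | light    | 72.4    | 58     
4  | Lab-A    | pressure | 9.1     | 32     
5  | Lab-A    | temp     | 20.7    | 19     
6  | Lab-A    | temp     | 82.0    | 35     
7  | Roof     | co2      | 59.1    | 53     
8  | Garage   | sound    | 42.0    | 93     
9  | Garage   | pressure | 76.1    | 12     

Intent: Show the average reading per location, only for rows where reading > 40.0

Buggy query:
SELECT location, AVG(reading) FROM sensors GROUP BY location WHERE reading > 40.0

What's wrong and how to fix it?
Bug: WHERE cannot follow GROUP BY

Fix: Place WHERE between FROM and GROUP BY

Corrected query:
SELECT location, AVG(reading) FROM sensors WHERE reading > 40.0 GROUP BY location

Result:
location | AVG(reading)
---------+-------------
Garage   | 61          
Lab-A    | 82          
Lab-B    | 52          
Roof     | 65.75       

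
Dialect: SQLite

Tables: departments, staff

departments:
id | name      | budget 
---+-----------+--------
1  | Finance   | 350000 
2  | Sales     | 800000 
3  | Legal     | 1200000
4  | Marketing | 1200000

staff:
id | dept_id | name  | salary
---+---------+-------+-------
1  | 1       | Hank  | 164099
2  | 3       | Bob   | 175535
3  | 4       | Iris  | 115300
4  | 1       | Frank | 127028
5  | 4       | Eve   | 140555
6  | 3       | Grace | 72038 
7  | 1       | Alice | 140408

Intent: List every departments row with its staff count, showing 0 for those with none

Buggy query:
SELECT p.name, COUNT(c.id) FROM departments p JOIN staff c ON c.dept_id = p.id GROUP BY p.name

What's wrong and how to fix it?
Bug: INNER JOIN drops departments rows that have no matching staff rows

Fix: Switch to LEFT JOIN to retain unmatched parent rows

Corrected query:
SELECT p.name, COUNT(c.id) FROM departments p LEFT JOIN staff c ON c.dept_id = p.id GROUP BY p.name

Result:
name      | COUNT(c.id)
----------+------------
Finance   | 3          
Legal     | 2          
Marketing | 2          
Sales     | 0          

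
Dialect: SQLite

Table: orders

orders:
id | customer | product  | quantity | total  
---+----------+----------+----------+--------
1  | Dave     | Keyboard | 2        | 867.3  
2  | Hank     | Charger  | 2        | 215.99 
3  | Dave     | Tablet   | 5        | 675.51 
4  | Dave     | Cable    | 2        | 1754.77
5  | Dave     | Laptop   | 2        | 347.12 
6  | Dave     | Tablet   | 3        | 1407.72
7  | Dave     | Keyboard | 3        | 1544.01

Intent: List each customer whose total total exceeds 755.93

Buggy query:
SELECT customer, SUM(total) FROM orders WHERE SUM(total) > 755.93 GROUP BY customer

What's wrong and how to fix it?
Bug: SUM(total) is an aggregate, but WHERE filters rows before aggregation

Fix: Move the aggregate condition to a HAVING clause

Corrected query:
SELECT customer, SUM(total) FROM orders GROUP BY customer HAVING SUM(total) > 755.93

Result:
customer | SUM(total)
---------+-----------
Dave     | 6596.43   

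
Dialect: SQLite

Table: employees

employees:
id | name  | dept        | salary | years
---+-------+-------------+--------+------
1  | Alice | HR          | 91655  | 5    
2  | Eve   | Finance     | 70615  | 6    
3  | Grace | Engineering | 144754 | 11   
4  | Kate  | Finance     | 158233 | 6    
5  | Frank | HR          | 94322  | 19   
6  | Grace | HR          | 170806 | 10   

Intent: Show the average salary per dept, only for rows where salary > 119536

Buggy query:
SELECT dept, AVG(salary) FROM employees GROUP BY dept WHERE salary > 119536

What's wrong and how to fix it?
Bug: Row-level WHERE must come before GROUP BY in the clause order

Fix: Place WHERE between FROM and GROUP BY

Corrected query:
SELECT dept, AVG(salary) FROM employees WHERE salary > 119536 GROUP BY dept

Result:
dept        | AVG(salary)
------------+------------
Engineering | 144754     
Finance     | 158233     
HR          | 170806     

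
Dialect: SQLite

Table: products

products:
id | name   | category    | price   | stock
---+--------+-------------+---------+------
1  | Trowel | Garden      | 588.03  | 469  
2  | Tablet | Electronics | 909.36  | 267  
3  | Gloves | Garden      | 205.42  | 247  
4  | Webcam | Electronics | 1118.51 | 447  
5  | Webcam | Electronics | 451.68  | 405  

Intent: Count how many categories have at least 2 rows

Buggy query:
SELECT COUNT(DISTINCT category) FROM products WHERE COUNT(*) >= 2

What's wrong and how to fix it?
Bug: COUNT(*) cannot appear in WHERE; the per-group count doesn't exist yet

Fix: Use a subquery that GROUPs and filters with HAVING, then count its rows

Corrected query:
SELECT COUNT(*) FROM (SELECT category FROM products GROUP BY category HAVING COUNT(*) >= 2)

Result:
COUNT(*)
--------
2       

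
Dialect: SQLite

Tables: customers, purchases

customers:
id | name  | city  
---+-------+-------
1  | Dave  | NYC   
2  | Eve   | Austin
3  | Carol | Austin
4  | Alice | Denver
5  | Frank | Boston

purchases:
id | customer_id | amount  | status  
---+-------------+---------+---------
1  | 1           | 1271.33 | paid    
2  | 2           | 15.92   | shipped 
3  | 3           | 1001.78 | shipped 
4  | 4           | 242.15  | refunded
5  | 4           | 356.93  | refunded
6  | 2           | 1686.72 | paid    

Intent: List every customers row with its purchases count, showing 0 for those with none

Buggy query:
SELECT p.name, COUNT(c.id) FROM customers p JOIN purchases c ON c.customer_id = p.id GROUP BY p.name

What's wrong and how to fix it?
Bug: INNER JOIN drops customers rows that have no matching purchases rows

Fix: Switch to LEFT JOIN to retain unmatched parent rows

Corrected query:
SELECT p.name, COUNT(c.id) FROM customers p LEFT JOIN purchases c ON c.customer_id = p.id GROUP BY p.name

Result:
name  | COUNT(c.id)
------+------------
Alice | 2          
Carol | 1          
Dave  | 1          
Eve   | 2          
Frank | 0          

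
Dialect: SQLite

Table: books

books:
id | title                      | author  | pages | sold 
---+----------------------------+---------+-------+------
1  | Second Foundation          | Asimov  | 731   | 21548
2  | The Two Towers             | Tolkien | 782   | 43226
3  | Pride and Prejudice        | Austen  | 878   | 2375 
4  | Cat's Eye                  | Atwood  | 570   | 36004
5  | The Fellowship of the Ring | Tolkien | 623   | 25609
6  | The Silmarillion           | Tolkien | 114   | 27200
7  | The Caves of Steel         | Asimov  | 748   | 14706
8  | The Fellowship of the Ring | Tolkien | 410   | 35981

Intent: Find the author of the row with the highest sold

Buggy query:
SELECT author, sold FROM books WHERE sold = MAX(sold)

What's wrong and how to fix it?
Bug: MAX(sold) is an aggregate and cannot be used directly in WHERE

Fix: Wrap MAX in a scalar subquery so WHERE compares against a single value

Corrected query:
SELECT author, sold FROM books WHERE sold = (SELECT MAX(sold) FROM books)

Result:
author  | sold 
--------+------
Tolkien | 43226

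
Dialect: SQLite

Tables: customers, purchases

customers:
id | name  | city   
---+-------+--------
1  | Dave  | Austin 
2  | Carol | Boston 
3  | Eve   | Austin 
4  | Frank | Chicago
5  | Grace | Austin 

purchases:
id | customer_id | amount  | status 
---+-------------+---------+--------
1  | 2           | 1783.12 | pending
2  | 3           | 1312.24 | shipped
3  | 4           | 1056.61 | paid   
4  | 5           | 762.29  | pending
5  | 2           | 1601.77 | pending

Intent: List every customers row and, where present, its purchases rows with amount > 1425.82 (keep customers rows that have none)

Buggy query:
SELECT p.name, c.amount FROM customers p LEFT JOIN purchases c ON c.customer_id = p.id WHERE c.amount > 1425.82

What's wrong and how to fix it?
Bug: A WHERE condition on the right-hand table after LEFT JOIN drops unmatched parents

Fix: Move the right-table condition into the ON clause so unmatched parents are kept

Corrected query:
SELECT p.name, c.amount FROM customers p LEFT JOIN purchases c ON c.customer_id = p.id AND c.amount > 1425.82

Result:
name  | amount 
------+--------
Dave  | NULL   
Carol | 1601.77
Carol | 1783.12
Eve   | NULL   
Frank | NULL   
Grace | NULL   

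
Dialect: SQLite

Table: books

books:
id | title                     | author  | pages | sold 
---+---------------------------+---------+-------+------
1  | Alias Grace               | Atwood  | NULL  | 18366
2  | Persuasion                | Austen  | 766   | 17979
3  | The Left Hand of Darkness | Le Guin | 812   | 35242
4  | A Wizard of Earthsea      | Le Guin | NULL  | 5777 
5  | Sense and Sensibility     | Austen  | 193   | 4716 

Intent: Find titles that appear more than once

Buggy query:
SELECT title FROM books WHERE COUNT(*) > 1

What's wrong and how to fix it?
Bug: COUNT(*) is an aggregate and cannot be used in WHERE

Fix: Group first, then use HAVING for the count condition

Corrected query:
SELECT title FROM books GROUP BY title HAVING COUNT(*) > 1

Result:
(no rows)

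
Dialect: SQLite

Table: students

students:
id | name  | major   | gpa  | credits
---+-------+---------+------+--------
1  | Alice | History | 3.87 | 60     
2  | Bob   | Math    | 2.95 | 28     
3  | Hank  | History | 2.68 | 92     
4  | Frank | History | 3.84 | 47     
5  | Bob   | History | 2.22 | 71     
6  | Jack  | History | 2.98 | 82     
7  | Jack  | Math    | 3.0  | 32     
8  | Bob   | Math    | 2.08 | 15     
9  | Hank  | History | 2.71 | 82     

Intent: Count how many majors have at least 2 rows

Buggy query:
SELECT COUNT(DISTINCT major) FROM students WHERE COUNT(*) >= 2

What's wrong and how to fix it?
Bug: COUNT(*) cannot appear in WHERE; the per-group count doesn't exist yet

Fix: Use a subquery that GROUPs and filters with HAVING, then count its rows

Corrected query:
SELECT COUNT(*) FROM (SELECT major FROM students GROUP BY major HAVING COUNT(*) >= 2)

Result:
COUNT(*)
--------
2       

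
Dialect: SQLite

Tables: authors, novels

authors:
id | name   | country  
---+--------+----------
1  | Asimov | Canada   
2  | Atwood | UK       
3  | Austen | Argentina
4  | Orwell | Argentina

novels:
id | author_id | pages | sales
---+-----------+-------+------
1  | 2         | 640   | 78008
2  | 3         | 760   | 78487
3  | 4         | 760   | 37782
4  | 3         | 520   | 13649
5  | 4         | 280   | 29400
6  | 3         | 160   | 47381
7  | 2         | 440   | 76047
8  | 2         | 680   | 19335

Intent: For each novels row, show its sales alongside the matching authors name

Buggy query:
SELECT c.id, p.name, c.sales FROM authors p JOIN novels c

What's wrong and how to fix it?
Bug: JOIN with no ON clause produces a cartesian product; every novels row pairs with every authors row

Fix: Add ON c.author_id = p.id to the JOIN

Corrected query:
SELECT c.id, p.name, c.sales FROM authors p JOIN novels c ON c.author_id = p.id

Result:
id | name   | sales
---+--------+------
1  | Atwood | 78008
2  | Austen | 78487
3  | Orwell | 37782
4  | Austen | 13649
5  | Orwell | 29400
6  | Austen | 47381
7  | Atwood | 76047
8  | Atwood | 19335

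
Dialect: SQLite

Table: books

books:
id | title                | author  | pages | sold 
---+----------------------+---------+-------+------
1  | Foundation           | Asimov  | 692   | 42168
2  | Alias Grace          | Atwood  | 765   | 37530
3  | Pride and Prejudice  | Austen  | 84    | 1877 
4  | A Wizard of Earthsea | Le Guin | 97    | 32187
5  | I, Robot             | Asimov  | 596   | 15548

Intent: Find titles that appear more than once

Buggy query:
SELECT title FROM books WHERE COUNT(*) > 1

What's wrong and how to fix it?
Bug: COUNT(*) is an aggregate and cannot be used in WHERE

Fix: GROUP BY title, then filter groups with HAVING COUNT(*) > 1

Corrected query:
SELECT title FROM books GROUP BY title HAVING COUNT(*) > 1

Result:
(no rows)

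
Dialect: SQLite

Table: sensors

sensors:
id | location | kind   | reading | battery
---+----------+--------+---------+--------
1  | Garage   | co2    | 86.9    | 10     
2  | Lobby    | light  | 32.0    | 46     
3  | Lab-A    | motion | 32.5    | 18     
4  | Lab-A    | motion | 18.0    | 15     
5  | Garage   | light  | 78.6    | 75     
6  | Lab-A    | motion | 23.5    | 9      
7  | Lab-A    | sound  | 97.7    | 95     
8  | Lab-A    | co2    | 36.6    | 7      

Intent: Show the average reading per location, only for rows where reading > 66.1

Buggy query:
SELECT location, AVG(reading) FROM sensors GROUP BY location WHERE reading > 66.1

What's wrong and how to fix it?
Bug: Row-level WHERE must come before GROUP BY in the clause order

Fix: Move the WHERE clause before GROUP BY

Corrected query:
SELECT location, AVG(reading) FROM sensors WHERE reading > 66.1 GROUP BY location

Result:
location | AVG(reading)
---------+-------------
Garage   | 82.75       
Lab-A    | 97.7        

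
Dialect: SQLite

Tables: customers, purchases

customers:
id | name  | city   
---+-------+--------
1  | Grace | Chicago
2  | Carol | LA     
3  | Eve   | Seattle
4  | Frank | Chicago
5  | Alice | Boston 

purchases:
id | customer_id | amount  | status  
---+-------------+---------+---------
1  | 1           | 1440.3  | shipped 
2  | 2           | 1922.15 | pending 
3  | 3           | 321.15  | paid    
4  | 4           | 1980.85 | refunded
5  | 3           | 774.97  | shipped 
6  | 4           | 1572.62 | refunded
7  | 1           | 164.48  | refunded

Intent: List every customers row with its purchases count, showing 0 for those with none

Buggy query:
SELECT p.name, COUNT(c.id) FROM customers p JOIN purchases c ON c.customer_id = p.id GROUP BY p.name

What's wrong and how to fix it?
Bug: An inner join excludes parents with zero children

Fix: Use LEFT JOIN so parents without children still appear (COUNT(c.id) gives 0)

Corrected query:
SELECT p.name, COUNT(c.id) FROM customers p LEFT JOIN purchases c ON c.customer_id = p.id GROUP BY p.name

Result:
name  | COUNT(c.id)
------+------------
Alice | 0          
Carol | 1          
Eve   | 2          
Frank | 2          
Grace | 2          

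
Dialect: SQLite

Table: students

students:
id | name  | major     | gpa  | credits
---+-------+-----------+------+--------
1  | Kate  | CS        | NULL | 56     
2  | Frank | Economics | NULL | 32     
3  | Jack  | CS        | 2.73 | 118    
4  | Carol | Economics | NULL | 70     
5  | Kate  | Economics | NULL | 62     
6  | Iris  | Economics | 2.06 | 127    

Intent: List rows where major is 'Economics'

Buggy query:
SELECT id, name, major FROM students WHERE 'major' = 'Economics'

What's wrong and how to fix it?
Bug: 'major' in single quotes is a string literal, not the column; the comparison is literal-vs-literal and never true

Fix: Remove the quotes around the column name (or use double quotes for an identifier)

Corrected query:
SELECT id, name, major FROM students WHERE major = 'Economics'

Result:
id | name  | major    
---+-------+----------
2  | Frank | Economics
4  | Carol | Economics
5  | Kate  | Economics
6  | Iris  | Economics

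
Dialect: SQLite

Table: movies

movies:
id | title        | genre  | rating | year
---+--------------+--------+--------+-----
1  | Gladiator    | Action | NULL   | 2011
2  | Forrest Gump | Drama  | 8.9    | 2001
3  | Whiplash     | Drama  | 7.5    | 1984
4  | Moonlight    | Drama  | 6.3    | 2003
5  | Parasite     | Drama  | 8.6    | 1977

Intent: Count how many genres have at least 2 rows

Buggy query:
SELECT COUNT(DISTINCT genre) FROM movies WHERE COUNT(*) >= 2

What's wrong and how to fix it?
Bug: WHERE filters individual rows, not groups, so a group-level COUNT is invalid there

Fix: Use a subquery that GROUPs and filters with HAVING, then count its rows

Corrected query:
SELECT COUNT(*) FROM (SELECT genre FROM movies GROUP BY genre HAVING COUNT(*) >= 2)

Result:
COUNT(*)
--------
1       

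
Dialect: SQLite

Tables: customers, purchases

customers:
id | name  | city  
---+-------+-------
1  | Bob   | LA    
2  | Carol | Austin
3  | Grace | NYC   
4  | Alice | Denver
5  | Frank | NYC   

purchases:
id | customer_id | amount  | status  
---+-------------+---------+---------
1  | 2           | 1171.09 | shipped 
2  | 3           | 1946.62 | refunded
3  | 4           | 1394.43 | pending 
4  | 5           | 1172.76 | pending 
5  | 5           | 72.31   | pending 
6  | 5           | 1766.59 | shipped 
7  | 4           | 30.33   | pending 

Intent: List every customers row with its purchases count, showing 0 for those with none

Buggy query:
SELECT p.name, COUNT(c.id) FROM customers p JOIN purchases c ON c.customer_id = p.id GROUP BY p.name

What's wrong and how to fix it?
Bug: INNER JOIN drops customers rows that have no matching purchases rows

Fix: Switch to LEFT JOIN to retain unmatched parent rows

Corrected query:
SELECT p.name, COUNT(c.id) FROM customers p LEFT JOIN purchases c ON c.customer_id = p.id GROUP BY p.name

Result:
name  | COUNT(c.id)
------+------------
Alice | 2          
Bob   | 0          
Carol | 1          
Frank | 3          
Grace | 1          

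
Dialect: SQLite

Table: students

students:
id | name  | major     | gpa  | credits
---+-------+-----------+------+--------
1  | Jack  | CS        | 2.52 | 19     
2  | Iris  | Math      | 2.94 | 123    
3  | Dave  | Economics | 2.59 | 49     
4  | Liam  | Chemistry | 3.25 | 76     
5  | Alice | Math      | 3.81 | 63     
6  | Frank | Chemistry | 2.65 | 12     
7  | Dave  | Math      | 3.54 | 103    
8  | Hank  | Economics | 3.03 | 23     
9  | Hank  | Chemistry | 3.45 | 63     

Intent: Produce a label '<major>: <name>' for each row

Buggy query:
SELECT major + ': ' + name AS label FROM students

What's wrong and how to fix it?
Bug: SQLite uses || for string concatenation; + coerces text to numbers (yielding 0)

Fix: Use the || operator for string concatenation

Corrected query:
SELECT major || ': ' || name AS label FROM students

Result:
label           
----------------
CS: Jack        
Math: Iris      
Economics: Dave 
Chemistry: Liam 
Math: Alice     
Chemistry: Frank
Math: Dave      
Economics: Hank 
Chemistry: Hank 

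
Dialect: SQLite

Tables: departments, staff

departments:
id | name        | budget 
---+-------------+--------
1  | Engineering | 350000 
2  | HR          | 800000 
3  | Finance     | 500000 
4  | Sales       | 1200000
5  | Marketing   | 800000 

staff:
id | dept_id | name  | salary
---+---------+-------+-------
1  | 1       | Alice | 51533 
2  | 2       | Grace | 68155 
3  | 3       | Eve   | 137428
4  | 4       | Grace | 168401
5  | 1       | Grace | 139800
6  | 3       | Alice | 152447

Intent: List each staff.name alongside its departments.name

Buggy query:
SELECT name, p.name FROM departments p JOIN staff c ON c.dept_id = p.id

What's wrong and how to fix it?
Bug: 'name' exists in both joined tables, so the database can't tell which one is meant

Fix: Prefix ambiguous columns with the table alias

Corrected query:
SELECT c.name, p.name FROM departments p JOIN staff c ON c.dept_id = p.id

Result:
name  | name       
------+------------
Alice | Engineering
Grace | HR         
Eve   | Finance    
Grace | Sales      
Grace | Engineering
Alice | Finance    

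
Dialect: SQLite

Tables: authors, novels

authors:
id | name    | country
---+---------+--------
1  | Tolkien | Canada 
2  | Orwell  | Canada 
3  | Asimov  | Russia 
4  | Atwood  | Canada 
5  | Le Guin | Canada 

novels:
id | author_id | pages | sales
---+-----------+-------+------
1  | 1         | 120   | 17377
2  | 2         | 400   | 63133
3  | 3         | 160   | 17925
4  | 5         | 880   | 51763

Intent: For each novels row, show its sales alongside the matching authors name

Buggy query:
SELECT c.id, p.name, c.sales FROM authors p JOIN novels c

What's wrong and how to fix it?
Bug: JOIN with no ON clause produces a cartesian product; every novels row pairs with every authors row

Fix: Add ON c.author_id = p.id to the JOIN

Corrected query:
SELECT c.id, p.name, c.sales FROM authors p JOIN novels c ON c.author_id = p.id

Result:
id | name    | sales
---+---------+------
1  | Tolkien | 17377
2  | Orwell  | 63133
3  | Asimov  | 17925
4  | Le Guin | 51763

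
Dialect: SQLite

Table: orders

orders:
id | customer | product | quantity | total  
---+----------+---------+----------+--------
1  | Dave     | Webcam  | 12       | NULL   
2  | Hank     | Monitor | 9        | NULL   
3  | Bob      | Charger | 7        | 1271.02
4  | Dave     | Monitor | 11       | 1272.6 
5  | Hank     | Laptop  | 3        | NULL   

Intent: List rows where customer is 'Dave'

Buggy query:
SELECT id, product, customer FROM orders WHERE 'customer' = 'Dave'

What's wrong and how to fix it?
Bug: 'customer' in single quotes is a string literal, not the column; the comparison is literal-vs-literal and never true

Fix: Reference the column as customer without single quotes

Corrected query:
SELECT id, product, customer FROM orders WHERE customer = 'Dave'

Result:
id | product | customer
---+---------+---------
1  | Webcam  | Dave    
4  | Monitor | Dave    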